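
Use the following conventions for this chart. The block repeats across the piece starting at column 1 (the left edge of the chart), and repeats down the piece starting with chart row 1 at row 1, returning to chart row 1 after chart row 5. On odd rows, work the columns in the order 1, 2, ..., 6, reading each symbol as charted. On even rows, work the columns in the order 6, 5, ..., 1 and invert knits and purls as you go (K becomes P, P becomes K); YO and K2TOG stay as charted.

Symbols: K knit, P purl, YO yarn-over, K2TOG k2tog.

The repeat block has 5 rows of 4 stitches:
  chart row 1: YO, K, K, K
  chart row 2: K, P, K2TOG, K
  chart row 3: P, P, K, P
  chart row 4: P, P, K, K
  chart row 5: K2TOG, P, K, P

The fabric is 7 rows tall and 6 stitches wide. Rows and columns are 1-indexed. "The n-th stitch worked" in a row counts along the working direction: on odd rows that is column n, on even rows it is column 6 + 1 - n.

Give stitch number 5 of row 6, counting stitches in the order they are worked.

For row 6: chart row = ((6-1) mod 5) + 1 = 1; this is a WS (even) row.
Chart row 1 tiled across columns 1-6: YO K K K YO K
WS: work from column 6 back to column 1 (reverse the tiled row), swapping K<->P (YO and K2TOG unchanged).
Row 6 as worked: P YO P P P YO
Stitch 5 in working order -> P

Stitch:
P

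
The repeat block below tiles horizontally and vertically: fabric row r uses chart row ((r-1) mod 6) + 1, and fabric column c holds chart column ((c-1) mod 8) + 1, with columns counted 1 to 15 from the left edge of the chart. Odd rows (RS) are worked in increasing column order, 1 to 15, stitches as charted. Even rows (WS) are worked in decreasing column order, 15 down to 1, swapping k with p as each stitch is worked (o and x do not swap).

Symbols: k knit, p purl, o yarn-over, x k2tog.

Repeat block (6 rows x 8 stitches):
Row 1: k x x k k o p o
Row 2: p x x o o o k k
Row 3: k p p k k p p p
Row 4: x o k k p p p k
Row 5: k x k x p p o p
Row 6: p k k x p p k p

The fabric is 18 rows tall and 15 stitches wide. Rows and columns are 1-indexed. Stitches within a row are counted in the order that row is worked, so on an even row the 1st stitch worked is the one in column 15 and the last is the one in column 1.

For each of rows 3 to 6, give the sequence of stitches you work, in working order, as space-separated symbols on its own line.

Rows as worked:
k p p k k p p p k p p k k p p
k k k p p o x p k k k p p o x
k x k x p p o p k x k x p p o
p k k x p p k k p k k x p p k

Derivation:
Row 3: chart row 3, RS - tile across columns 1-15 and work as-is.
Row 4: chart row 4, WS - tiled (columns 1-15): x o k k p p p k x o k k p p p; work from column 15 back to 1 with k<->p swapped.
Row 5: chart row 5, RS - tile across columns 1-15 and work as-is.
Row 6: chart row 6, WS - tiled (columns 1-15): p k k x p p k p p k k x p p k; work from column 15 back to 1 with k<->p swapped.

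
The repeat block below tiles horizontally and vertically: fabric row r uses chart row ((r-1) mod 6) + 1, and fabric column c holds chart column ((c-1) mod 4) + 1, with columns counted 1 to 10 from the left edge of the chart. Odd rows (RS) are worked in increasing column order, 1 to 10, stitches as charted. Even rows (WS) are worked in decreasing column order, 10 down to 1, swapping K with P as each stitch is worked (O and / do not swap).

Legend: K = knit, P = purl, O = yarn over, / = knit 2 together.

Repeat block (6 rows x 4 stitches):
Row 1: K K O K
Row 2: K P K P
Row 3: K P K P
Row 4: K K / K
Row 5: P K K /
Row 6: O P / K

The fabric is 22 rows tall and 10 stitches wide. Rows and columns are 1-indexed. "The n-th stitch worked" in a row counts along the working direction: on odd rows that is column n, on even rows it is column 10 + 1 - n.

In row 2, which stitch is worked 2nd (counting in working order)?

Row 2 uses chart row ((2-1) mod 6)+1 = 2. Row 2 is even, so WS.
Chart row 2 tiled across columns 1-10: K P K P K P K P K P
WS row: flip the tiled sequence (start at column 10) and apply K<->P; O and / stay.
Row 2 as worked: K P K P K P K P K P
Counting 2 along the worked row gives P.

Result:
P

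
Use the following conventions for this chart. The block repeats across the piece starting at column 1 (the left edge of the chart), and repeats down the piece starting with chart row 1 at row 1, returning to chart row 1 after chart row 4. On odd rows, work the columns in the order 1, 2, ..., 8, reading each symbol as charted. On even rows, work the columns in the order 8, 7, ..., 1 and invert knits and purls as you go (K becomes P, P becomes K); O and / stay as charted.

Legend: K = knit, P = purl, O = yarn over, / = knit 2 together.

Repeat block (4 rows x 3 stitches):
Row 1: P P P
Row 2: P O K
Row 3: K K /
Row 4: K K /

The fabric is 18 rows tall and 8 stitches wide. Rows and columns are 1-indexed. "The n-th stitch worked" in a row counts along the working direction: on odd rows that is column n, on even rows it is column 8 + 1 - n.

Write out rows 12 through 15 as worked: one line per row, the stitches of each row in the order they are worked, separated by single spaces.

Row 12: chart row 4, WS - tiled (columns 1-8): K K / K K / K K; work from column 8 back to 1 with K<->P swapped.
Row 13: chart row 1, RS - tile across columns 1-8 and work as-is.
Row 14: chart row 2, WS - tiled (columns 1-8): P O K P O K P O; work from column 8 back to 1 with K<->P swapped.
Row 15: chart row 3, RS - tile across columns 1-8 and work as-is.

== ROWS AS WORKED ==
P P / P P / P P
P P P P P P P P
O K P O K P O K
K K / K K / K K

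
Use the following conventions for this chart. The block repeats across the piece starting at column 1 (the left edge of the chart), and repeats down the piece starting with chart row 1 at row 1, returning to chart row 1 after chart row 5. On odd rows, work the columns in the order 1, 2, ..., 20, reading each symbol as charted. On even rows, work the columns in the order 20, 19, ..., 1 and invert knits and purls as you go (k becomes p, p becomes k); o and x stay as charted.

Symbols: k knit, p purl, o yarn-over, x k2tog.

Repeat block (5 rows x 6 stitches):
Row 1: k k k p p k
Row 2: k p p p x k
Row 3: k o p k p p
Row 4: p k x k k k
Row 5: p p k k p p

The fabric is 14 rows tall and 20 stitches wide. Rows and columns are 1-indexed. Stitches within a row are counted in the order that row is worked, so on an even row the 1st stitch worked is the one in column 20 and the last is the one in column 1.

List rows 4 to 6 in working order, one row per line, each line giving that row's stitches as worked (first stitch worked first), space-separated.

Row 4: chart row 4, WS - tiled (columns 1-20): p k x k k k p k x k k k p k x k k k p k; work from column 20 back to 1 with k<->p swapped.
Row 5: chart row 5, RS - tile across columns 1-20 and work as-is.
Row 6: chart row 1, WS - tiled (columns 1-20): k k k p p k k k k p p k k k k p p k k k; work from column 20 back to 1 with k<->p swapped.

Result:
p k p p p x p k p p p x p k p p p x p k
p p k k p p p p k k p p p p k k p p p p
p p p k k p p p p k k p p p p k k p p p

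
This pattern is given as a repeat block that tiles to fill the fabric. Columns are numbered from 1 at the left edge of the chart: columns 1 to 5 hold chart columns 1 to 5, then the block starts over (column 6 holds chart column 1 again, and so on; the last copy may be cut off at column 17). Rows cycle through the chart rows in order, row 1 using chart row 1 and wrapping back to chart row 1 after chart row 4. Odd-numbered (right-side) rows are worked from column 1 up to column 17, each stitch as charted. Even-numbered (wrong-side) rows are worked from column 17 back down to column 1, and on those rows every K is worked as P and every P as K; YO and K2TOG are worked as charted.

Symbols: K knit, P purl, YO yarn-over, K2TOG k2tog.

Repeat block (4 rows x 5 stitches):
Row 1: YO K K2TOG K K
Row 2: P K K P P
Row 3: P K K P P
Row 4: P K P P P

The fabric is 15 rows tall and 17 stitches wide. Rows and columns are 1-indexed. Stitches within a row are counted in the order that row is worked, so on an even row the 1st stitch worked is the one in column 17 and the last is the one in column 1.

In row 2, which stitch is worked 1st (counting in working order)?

For row 2: chart row = ((2-1) mod 4) + 1 = 2; this is a WS (even) row.
Chart row 2 tiled across columns 1-17: P K K P P P K K P P P K K P P P K
WS row: flip the tiled sequence (start at column 17) and apply K<->P; YO and K2TOG stay.
Row 2 as worked: P K K K P P K K K P P K K K P P K
The 1st stitch worked is P.

Result:
P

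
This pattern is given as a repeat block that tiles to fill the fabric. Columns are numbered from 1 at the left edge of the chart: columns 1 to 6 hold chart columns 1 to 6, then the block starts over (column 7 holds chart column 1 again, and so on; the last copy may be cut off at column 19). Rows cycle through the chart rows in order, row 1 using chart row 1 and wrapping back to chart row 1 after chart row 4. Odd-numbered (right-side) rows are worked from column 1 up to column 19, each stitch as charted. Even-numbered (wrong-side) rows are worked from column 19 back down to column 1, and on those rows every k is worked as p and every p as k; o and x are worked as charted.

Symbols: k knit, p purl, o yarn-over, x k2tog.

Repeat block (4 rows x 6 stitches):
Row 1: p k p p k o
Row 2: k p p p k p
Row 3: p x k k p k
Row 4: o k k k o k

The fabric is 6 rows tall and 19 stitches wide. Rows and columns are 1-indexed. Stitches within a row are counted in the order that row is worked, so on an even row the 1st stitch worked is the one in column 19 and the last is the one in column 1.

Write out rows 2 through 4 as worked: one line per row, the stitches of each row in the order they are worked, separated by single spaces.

== ROWS AS WORKED ==
p k p k k k p k p k k k p k p k k k p
p x k k p k p x k k p k p x k k p k p
o p o p p p o p o p p p o p o p p p o

Derivation:
Row 2: chart row 2, WS - tiled (columns 1-19): k p p p k p k p p p k p k p p p k p k; work from column 19 back to 1 with k<->p swapped.
Row 3: chart row 3, RS - tile across columns 1-19 and work as-is.
Row 4: chart row 4, WS - tiled (columns 1-19): o k k k o k o k k k o k o k k k o k o; work from column 19 back to 1 with k<->p swapped.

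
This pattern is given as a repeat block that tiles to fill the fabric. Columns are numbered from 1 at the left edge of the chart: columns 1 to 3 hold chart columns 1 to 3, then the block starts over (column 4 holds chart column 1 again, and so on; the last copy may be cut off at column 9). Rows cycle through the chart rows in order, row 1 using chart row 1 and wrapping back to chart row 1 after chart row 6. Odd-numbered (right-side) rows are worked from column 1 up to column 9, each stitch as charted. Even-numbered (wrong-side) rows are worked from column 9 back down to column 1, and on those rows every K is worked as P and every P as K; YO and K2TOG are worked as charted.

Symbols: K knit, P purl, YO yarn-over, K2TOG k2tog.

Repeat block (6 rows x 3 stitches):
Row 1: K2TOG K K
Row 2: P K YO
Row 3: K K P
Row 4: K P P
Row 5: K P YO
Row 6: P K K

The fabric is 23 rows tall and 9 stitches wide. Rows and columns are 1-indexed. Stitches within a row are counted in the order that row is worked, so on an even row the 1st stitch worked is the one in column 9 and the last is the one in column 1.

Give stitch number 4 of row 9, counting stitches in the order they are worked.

Stitch:
K

Derivation:
For row 9: chart row = ((9-1) mod 6) + 1 = 3; this is a RS (odd) row.
Chart row 3 tiled across columns 1-9: K K P K K P K K P
RS: work column 1 to column 9, symbols as charted — the tiled row is the row as worked.
Counting 4 along the worked row gives K.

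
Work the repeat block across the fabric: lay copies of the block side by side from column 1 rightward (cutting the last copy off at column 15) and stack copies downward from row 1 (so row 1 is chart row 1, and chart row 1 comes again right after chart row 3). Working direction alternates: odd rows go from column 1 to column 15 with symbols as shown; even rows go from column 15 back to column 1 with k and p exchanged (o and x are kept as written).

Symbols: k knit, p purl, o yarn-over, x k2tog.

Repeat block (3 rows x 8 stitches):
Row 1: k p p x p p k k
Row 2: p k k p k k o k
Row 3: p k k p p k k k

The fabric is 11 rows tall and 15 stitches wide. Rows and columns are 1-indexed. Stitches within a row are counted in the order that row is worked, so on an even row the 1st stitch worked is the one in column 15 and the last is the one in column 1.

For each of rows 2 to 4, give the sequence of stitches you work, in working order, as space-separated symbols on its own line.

== ROWS AS WORKED ==
o p p k p p k p o p p k p p k
p k k p p k k k p k k p p k k
p k k x k k p p p k k x k k p

Derivation:
Row 2: chart row 2, WS - tiled (columns 1-15): p k k p k k o k p k k p k k o; work from column 15 back to 1 with k<->p swapped.
Row 3: chart row 3, RS - tile across columns 1-15 and work as-is.
Row 4: chart row 1, WS - tiled (columns 1-15): k p p x p p k k k p p x p p k; work from column 15 back to 1 with k<->p swapped.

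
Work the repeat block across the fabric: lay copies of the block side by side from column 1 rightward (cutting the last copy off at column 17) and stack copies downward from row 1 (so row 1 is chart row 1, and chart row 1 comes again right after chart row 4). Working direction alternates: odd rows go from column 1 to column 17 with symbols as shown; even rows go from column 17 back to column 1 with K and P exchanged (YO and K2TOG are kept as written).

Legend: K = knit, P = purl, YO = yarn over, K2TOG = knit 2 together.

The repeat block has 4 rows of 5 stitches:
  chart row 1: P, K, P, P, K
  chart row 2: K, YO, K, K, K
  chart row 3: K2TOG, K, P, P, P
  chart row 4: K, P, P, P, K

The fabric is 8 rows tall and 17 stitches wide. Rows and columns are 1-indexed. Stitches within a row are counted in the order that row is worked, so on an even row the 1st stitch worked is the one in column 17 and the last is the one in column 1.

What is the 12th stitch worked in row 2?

Row 2 uses chart row ((2-1) mod 4)+1 = 2. Row 2 is even, so WS.
Chart row 2 tiled across columns 1-17: K YO K K K K YO K K K K YO K K K K YO
WS row: flip the tiled sequence (start at column 17) and apply K<->P; YO and K2TOG stay.
Row 2 as worked: YO P P P P YO P P P P YO P P P P YO P
Counting 12 along the worked row gives P.

Stitch:
P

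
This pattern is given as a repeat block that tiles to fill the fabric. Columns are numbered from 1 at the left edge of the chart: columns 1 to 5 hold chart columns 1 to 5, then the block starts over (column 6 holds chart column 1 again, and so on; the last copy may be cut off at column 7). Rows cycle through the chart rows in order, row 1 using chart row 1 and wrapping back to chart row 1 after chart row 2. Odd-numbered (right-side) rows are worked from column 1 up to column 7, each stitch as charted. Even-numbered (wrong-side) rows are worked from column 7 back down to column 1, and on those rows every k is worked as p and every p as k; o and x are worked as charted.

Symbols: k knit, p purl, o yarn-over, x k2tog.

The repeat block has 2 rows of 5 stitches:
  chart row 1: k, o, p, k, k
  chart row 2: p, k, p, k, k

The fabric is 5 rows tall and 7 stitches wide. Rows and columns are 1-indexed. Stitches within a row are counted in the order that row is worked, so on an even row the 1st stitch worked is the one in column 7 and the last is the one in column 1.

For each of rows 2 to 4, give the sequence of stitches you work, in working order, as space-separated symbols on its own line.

== ROWS AS WORKED ==
p k p p k p k
k o p k k k o
p k p p k p k

Derivation:
Row 2: chart row 2, WS - tiled (columns 1-7): p k p k k p k; work from column 7 back to 1 with k<->p swapped.
Row 3: chart row 1, RS - tile across columns 1-7 and work as-is.
Row 4: chart row 2, WS - tiled (columns 1-7): p k p k k p k; work from column 7 back to 1 with k<->p swapped.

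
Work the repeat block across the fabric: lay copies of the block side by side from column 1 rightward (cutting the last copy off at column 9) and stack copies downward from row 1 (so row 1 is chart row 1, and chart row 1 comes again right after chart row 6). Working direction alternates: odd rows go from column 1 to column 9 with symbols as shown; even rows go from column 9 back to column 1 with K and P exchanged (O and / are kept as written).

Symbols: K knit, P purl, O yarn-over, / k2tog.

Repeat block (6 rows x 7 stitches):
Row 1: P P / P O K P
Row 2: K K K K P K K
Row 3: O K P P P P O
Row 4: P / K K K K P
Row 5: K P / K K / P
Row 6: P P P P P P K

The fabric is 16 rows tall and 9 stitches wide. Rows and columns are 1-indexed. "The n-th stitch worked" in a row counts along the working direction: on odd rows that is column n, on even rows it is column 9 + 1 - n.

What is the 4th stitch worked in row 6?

== STITCH ==
K

Derivation:
Row 6 uses chart row ((6-1) mod 6)+1 = 6. Row 6 is even, so WS.
Chart row 6 tiled across columns 1-9: P P P P P P K P P
WS row: flip the tiled sequence (start at column 9) and apply K<->P; O and / stay.
Row 6 as worked: K K P K K K K K K
The 4th stitch worked is K.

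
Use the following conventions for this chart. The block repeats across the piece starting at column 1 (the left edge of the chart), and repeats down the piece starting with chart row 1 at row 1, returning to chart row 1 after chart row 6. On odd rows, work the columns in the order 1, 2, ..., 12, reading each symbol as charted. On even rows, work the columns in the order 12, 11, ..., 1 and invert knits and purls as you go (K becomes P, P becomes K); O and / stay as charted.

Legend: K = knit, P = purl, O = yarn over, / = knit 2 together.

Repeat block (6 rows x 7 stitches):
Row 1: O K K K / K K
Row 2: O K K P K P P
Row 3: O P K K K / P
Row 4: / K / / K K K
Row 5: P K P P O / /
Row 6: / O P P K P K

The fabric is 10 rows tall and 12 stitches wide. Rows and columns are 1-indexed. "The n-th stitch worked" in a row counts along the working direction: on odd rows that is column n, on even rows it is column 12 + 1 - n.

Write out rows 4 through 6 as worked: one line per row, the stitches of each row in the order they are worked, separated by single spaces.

Row 4: chart row 4, WS - tiled (columns 1-12): / K / / K K K / K / / K; work from column 12 back to 1 with K<->P swapped.
Row 5: chart row 5, RS - tile across columns 1-12 and work as-is.
Row 6: chart row 6, WS - tiled (columns 1-12): / O P P K P K / O P P K; work from column 12 back to 1 with K<->P swapped.

== ROWS AS WORKED ==
P / / P / P P P / / P /
P K P P O / / P K P P O
P K K O / P K P K K O /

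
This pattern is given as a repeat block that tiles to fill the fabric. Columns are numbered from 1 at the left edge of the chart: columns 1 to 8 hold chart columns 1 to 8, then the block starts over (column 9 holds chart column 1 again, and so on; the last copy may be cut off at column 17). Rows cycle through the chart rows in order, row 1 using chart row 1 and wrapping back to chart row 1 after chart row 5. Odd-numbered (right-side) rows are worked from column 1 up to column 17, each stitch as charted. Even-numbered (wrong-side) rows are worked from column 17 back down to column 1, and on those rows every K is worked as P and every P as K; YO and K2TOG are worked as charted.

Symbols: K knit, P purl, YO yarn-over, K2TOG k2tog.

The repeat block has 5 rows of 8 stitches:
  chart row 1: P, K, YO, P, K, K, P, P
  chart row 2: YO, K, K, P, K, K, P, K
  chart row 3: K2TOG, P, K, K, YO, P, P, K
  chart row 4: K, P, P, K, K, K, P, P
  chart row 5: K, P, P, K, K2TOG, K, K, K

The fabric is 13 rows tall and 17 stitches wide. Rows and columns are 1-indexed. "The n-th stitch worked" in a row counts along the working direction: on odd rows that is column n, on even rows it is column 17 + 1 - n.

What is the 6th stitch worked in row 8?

Row 8: (8-1) mod 5 = 2, so use chart row 3. Even row -> WS.
Chart row 3 tiled across columns 1-17: K2TOG P K K YO P P K K2TOG P K K YO P P K K2TOG
WS: work from column 17 back to column 1 (reverse the tiled row), swapping K<->P (YO and K2TOG unchanged).
Row 8 as worked: K2TOG P K K YO P P K K2TOG P K K YO P P K K2TOG
Counting 6 along the worked row gives P.

Stitch:
P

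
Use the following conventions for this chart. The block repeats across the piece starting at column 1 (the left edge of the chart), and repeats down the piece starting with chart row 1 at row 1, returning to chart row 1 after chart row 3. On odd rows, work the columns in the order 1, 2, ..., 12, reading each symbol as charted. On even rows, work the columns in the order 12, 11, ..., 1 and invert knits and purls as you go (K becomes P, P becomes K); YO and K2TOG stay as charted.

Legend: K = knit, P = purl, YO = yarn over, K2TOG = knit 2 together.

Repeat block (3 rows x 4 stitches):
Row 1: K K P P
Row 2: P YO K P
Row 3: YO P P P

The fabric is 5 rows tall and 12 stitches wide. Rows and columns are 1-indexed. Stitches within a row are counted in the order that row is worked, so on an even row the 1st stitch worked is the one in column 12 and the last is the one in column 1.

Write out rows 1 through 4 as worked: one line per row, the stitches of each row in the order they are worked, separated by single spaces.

== ROWS AS WORKED ==
K K P P K K P P K K P P
K P YO K K P YO K K P YO K
YO P P P YO P P P YO P P P
K K P P K K P P K K P P

Derivation:
Row 1: chart row 1, RS - tile across columns 1-12 and work as-is.
Row 2: chart row 2, WS - tiled (columns 1-12): P YO K P P YO K P P YO K P; work from column 12 back to 1 with K<->P swapped.
Row 3: chart row 3, RS - tile across columns 1-12 and work as-is.
Row 4: chart row 1, WS - tiled (columns 1-12): K K P P K K P P K K P P; work from column 12 back to 1 with K<->P swapped.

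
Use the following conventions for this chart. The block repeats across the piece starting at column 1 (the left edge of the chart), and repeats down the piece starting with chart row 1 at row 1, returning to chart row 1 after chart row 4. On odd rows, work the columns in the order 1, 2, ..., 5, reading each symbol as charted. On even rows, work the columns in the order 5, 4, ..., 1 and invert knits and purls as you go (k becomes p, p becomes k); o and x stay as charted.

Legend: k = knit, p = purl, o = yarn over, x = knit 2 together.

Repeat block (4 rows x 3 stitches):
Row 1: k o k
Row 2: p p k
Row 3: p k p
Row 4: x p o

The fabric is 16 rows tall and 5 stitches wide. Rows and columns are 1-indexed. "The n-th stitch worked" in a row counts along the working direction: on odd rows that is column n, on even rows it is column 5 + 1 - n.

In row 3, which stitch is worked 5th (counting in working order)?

For row 3: chart row = ((3-1) mod 4) + 1 = 3; this is a RS (odd) row.
Chart row 3 tiled across columns 1-5: p k p p k
RS row: no reversal, no swap; stitch n worked = column n.
The 5th stitch worked is k.

== STITCH ==
k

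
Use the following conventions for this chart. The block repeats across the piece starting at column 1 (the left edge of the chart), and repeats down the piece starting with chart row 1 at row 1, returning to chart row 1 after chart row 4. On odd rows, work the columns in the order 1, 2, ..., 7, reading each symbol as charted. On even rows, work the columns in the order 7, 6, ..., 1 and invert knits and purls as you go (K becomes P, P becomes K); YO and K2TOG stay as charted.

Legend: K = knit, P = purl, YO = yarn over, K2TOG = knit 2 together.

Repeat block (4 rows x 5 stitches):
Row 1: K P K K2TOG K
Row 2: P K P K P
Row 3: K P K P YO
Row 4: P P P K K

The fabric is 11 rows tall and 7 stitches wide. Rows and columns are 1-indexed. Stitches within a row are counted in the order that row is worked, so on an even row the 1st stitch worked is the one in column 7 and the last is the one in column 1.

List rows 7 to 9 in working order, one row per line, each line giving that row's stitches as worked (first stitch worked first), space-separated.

Row 7: chart row 3, RS - tile across columns 1-7 and work as-is.
Row 8: chart row 4, WS - tiled (columns 1-7): P P P K K P P; work from column 7 back to 1 with K<->P swapped.
Row 9: chart row 1, RS - tile across columns 1-7 and work as-is.

== ROWS AS WORKED ==
K P K P YO K P
K K P P K K K
K P K K2TOG K K P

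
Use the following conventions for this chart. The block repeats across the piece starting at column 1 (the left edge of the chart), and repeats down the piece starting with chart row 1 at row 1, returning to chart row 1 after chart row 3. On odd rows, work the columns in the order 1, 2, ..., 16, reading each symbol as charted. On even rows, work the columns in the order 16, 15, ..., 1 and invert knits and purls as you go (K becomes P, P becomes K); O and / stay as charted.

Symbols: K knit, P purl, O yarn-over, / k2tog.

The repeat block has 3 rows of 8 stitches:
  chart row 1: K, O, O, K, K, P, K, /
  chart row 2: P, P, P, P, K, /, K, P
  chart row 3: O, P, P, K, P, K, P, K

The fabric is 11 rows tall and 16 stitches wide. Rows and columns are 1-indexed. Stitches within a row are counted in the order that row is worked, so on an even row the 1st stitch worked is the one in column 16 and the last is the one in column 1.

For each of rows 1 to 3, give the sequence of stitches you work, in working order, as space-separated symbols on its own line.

Row 1: chart row 1, RS - tile across columns 1-16 and work as-is.
Row 2: chart row 2, WS - tiled (columns 1-16): P P P P K / K P P P P P K / K P; work from column 16 back to 1 with K<->P swapped.
Row 3: chart row 3, RS - tile across columns 1-16 and work as-is.

== ROWS AS WORKED ==
K O O K K P K / K O O K K P K /
K P / P K K K K K P / P K K K K
O P P K P K P K O P P K P K P K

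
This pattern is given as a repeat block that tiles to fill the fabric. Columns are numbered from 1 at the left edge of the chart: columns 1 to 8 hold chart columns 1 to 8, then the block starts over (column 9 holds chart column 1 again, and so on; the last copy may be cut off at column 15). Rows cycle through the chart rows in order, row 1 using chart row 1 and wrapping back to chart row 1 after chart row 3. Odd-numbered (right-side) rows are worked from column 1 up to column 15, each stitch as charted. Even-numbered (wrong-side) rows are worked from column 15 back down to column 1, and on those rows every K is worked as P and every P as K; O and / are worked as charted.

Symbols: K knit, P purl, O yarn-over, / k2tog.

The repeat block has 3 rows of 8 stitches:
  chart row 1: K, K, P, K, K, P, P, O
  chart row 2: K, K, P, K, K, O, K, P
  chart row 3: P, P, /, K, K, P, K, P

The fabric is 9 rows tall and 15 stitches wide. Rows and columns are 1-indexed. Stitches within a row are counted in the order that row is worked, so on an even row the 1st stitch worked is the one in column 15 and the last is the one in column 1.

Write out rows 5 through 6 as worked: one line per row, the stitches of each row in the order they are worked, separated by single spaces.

Row 5: chart row 2, RS - tile across columns 1-15 and work as-is.
Row 6: chart row 3, WS - tiled (columns 1-15): P P / K K P K P P P / K K P K; work from column 15 back to 1 with K<->P swapped.

== ROWS AS WORKED ==
K K P K K O K P K K P K K O K
P K P P / K K K P K P P / K K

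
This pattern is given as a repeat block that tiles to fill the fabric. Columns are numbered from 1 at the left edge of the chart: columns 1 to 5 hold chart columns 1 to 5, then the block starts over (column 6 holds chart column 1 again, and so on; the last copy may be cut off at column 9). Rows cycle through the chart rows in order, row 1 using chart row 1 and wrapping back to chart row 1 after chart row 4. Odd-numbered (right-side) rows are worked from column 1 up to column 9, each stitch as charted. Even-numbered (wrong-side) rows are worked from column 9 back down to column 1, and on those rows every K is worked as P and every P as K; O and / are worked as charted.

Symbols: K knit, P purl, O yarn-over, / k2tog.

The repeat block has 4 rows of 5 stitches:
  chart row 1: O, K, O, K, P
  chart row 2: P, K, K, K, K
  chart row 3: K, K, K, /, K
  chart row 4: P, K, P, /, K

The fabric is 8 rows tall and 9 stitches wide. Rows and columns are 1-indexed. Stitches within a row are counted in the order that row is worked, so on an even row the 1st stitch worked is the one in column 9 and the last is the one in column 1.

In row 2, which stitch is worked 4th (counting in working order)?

Result:
K

Derivation:
For row 2: chart row = ((2-1) mod 4) + 1 = 2; this is a WS (even) row.
Chart row 2 tiled across columns 1-9: P K K K K P K K K
WS row: flip the tiled sequence (start at column 9) and apply K<->P; O and / stay.
Row 2 as worked: P P P K P P P P K
Counting 4 along the worked row gives K.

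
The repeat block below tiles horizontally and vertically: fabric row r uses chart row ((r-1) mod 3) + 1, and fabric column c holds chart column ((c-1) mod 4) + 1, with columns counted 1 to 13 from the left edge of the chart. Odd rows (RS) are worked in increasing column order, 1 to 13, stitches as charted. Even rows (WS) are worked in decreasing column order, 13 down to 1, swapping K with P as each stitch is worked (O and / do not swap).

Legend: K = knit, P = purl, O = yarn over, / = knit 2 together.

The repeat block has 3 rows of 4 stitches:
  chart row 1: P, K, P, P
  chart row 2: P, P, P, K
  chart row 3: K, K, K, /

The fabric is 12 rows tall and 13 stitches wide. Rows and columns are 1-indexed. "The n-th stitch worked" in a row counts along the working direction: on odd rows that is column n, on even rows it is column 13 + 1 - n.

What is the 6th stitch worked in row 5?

Row 5: (5-1) mod 3 = 1, so use chart row 2. Odd row -> RS.
Chart row 2 tiled across columns 1-13: P P P K P P P K P P P K P
Right side: take the tiled row as-is (worked left to right from column 1).
Stitch 6 in working order -> P

Stitch:
P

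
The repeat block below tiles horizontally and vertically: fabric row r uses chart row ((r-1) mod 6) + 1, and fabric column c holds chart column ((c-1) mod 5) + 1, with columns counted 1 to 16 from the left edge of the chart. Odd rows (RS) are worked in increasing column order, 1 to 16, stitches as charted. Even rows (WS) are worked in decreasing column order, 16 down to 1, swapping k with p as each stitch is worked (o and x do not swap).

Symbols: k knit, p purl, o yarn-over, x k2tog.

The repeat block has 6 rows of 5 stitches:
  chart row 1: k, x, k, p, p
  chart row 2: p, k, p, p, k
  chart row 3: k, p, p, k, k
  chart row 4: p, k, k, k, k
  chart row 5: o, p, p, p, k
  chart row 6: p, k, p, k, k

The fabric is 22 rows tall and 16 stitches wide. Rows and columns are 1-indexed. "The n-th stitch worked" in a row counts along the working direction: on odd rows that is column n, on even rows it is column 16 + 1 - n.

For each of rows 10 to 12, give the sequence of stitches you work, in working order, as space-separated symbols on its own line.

Row 10: chart row 4, WS - tiled (columns 1-16): p k k k k p k k k k p k k k k p; work from column 16 back to 1 with k<->p swapped.
Row 11: chart row 5, RS - tile across columns 1-16 and work as-is.
Row 12: chart row 6, WS - tiled (columns 1-16): p k p k k p k p k k p k p k k p; work from column 16 back to 1 with k<->p swapped.

== ROWS AS WORKED ==
k p p p p k p p p p k p p p p k
o p p p k o p p p k o p p p k o
k p p k p k p p k p k p p k p k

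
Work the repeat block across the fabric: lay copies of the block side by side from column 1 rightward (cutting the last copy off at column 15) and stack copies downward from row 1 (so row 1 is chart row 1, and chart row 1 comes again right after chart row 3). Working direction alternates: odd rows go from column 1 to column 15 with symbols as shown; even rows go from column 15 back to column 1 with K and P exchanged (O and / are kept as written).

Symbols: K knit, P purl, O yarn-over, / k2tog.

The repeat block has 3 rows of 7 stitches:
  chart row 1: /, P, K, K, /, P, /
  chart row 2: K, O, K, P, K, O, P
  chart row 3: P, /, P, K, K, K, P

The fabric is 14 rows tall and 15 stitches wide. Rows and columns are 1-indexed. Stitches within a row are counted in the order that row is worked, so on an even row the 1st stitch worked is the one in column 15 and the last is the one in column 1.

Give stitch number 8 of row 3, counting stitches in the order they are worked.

Stitch:
P

Derivation:
For row 3: chart row = ((3-1) mod 3) + 1 = 3; this is a RS (odd) row.
Chart row 3 tiled across columns 1-15: P / P K K K P P / P K K K P P
RS: work column 1 to column 15, symbols as charted — the tiled row is the row as worked.
The 8th stitch worked is P.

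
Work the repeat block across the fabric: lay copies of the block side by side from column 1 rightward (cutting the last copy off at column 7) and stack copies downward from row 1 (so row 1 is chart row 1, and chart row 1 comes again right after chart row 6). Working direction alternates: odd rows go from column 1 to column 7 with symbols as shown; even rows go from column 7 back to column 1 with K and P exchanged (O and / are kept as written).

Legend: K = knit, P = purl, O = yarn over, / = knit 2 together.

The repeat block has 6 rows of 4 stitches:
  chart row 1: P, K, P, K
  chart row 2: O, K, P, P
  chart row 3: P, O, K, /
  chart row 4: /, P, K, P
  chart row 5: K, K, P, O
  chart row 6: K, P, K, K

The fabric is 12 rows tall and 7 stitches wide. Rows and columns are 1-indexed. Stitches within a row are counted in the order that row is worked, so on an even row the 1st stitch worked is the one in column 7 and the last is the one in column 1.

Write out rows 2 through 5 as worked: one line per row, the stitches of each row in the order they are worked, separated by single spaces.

Row 2: chart row 2, WS - tiled (columns 1-7): O K P P O K P; work from column 7 back to 1 with K<->P swapped.
Row 3: chart row 3, RS - tile across columns 1-7 and work as-is.
Row 4: chart row 4, WS - tiled (columns 1-7): / P K P / P K; work from column 7 back to 1 with K<->P swapped.
Row 5: chart row 5, RS - tile across columns 1-7 and work as-is.

Rows as worked:
K P O K K P O
P O K / P O K
P K / K P K /
K K P O K K P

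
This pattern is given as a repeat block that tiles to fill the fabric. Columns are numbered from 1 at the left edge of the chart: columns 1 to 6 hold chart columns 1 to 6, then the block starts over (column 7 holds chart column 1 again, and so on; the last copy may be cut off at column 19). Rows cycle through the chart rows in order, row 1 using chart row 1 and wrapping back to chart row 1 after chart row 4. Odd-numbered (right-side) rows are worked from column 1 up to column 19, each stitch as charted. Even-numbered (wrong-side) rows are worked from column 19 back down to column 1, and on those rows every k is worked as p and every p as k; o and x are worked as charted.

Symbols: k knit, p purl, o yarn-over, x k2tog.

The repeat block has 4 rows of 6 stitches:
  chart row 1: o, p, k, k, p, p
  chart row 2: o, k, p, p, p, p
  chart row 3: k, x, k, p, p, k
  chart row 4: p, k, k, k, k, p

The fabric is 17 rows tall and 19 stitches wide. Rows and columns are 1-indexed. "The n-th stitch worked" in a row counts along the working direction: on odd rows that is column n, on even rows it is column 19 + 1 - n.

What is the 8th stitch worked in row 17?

Row 17 uses chart row ((17-1) mod 4)+1 = 1. Row 17 is odd, so RS.
Chart row 1 tiled across columns 1-19: o p k k p p o p k k p p o p k k p p o
Right side: take the tiled row as-is (worked left to right from column 1).
The 8th stitch worked is p.

== STITCH ==
p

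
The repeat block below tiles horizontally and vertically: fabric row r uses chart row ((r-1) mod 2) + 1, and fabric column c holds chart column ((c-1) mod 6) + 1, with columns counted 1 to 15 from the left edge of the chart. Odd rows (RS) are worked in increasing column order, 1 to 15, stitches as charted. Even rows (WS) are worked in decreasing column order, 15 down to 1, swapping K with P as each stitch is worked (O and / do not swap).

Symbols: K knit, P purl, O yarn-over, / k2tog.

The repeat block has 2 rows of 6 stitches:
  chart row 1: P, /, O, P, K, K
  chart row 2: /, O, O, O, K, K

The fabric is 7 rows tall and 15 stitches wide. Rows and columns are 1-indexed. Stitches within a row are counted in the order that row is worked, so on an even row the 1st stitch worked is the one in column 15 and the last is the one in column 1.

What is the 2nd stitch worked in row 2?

Result:
O

Derivation:
For row 2: chart row = ((2-1) mod 2) + 1 = 2; this is a WS (even) row.
Chart row 2 tiled across columns 1-15: / O O O K K / O O O K K / O O
WS row: flip the tiled sequence (start at column 15) and apply K<->P; O and / stay.
Row 2 as worked: O O / P P O O O / P P O O O /
The 2nd stitch worked is O.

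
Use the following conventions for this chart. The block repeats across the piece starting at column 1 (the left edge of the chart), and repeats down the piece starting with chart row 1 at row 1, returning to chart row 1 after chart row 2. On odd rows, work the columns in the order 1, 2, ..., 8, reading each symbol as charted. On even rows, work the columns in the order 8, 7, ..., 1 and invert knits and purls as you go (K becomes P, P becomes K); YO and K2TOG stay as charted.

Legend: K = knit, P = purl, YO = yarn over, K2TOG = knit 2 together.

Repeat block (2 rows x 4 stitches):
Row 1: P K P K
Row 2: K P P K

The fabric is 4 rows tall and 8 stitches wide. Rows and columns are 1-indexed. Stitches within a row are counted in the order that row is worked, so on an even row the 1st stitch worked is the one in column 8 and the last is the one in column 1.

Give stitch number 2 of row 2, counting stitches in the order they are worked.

For row 2: chart row = ((2-1) mod 2) + 1 = 2; this is a WS (even) row.
Chart row 2 tiled across columns 1-8: K P P K K P P K
WS: work from column 8 back to column 1 (reverse the tiled row), swapping K<->P (YO and K2TOG unchanged).
Row 2 as worked: P K K P P K K P
Stitch 2 in working order -> K

== STITCH ==
K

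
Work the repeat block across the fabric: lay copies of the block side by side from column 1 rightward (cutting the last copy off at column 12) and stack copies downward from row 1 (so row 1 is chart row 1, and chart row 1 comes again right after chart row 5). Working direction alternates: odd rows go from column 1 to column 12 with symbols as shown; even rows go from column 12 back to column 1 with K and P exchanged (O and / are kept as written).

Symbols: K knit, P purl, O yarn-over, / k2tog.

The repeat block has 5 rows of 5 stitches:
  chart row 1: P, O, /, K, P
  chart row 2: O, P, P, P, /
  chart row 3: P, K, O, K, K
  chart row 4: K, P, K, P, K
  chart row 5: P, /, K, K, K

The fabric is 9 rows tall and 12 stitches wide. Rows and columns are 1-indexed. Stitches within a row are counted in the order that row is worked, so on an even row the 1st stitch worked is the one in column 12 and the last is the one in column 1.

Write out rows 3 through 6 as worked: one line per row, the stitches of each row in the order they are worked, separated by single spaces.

Rows as worked:
P K O K K P K O K K P K
K P P K P K P P K P K P
P / K K K P / K K K P /
O K K P / O K K P / O K

Derivation:
Row 3: chart row 3, RS - tile across columns 1-12 and work as-is.
Row 4: chart row 4, WS - tiled (columns 1-12): K P K P K K P K P K K P; work from column 12 back to 1 with K<->P swapped.
Row 5: chart row 5, RS - tile across columns 1-12 and work as-is.
Row 6: chart row 1, WS - tiled (columns 1-12): P O / K P P O / K P P O; work from column 12 back to 1 with K<->P swapped.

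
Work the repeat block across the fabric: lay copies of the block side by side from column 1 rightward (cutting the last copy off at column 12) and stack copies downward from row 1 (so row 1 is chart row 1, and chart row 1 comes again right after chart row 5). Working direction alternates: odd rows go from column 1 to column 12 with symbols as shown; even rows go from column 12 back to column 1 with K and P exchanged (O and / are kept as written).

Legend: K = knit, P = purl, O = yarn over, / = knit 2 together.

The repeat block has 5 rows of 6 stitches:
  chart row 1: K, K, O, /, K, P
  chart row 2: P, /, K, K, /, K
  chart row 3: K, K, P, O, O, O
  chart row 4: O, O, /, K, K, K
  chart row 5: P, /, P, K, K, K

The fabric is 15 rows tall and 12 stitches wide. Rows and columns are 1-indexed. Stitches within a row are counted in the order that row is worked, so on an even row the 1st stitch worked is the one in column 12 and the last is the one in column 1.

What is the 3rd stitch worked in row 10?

Row 10: (10-1) mod 5 = 4, so use chart row 5. Even row -> WS.
Chart row 5 tiled across columns 1-12: P / P K K K P / P K K K
WS row: flip the tiled sequence (start at column 12) and apply K<->P; O and / stay.
Row 10 as worked: P P P K / K P P P K / K
Stitch 3 in working order -> P

== STITCH ==
P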